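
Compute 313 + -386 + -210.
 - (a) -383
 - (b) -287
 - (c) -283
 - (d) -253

First: 313 + -386 = -73
Then: -73 + -210 = -283
c) -283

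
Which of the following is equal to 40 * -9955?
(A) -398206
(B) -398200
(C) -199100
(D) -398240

40 * -9955 = -398200
B) -398200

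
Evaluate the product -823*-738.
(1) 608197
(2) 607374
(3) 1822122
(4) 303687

-823 * -738 = 607374
2) 607374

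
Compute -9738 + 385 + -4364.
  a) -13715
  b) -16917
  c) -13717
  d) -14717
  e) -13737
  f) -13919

First: -9738 + 385 = -9353
Then: -9353 + -4364 = -13717
c) -13717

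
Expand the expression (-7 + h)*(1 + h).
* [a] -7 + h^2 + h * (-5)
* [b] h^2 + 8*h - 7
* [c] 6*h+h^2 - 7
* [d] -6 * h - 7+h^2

Expanding (-7 + h)*(1 + h):
= -6 * h - 7+h^2
d) -6 * h - 7+h^2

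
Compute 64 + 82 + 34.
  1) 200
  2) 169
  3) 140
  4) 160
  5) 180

First: 64 + 82 = 146
Then: 146 + 34 = 180
5) 180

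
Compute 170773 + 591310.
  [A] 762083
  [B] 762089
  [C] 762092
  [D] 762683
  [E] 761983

170773 + 591310 = 762083
A) 762083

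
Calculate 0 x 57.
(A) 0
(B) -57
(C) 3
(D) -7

0 * 57 = 0
A) 0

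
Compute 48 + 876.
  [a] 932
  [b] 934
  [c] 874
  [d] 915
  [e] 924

48 + 876 = 924
e) 924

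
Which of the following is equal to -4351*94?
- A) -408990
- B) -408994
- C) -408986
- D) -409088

-4351 * 94 = -408994
B) -408994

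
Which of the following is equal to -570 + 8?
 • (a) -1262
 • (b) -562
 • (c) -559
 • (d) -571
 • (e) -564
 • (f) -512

-570 + 8 = -562
b) -562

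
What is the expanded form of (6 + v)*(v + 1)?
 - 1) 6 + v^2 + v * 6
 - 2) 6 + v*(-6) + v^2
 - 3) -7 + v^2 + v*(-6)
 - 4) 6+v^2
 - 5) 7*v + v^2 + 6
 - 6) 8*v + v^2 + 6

Expanding (6 + v)*(v + 1):
= 7*v + v^2 + 6
5) 7*v + v^2 + 6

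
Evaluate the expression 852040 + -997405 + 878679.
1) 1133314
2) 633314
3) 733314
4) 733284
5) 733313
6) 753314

First: 852040 + -997405 = -145365
Then: -145365 + 878679 = 733314
3) 733314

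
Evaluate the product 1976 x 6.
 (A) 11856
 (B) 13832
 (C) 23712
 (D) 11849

1976 * 6 = 11856
A) 11856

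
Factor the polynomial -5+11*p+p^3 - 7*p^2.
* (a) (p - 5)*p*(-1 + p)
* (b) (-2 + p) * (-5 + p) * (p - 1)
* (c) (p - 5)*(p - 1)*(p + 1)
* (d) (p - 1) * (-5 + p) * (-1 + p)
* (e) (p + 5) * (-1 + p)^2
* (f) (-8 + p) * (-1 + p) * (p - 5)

We need to factor -5+11*p+p^3 - 7*p^2.
The factored form is (p - 1) * (-5 + p) * (-1 + p).
d) (p - 1) * (-5 + p) * (-1 + p)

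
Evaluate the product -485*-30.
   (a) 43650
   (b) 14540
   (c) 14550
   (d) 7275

-485 * -30 = 14550
c) 14550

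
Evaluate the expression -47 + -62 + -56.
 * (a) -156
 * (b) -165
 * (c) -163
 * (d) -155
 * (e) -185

First: -47 + -62 = -109
Then: -109 + -56 = -165
b) -165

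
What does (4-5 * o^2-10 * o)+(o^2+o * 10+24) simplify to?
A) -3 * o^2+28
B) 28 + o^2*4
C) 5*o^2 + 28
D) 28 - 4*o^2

Adding the polynomials and combining like terms:
(4 - 5*o^2 - 10*o) + (o^2 + o*10 + 24)
= 28 - 4*o^2
D) 28 - 4*o^2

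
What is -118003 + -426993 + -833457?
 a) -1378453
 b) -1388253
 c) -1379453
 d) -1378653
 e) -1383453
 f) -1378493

First: -118003 + -426993 = -544996
Then: -544996 + -833457 = -1378453
a) -1378453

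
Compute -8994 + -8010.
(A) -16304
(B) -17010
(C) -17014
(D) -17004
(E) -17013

-8994 + -8010 = -17004
D) -17004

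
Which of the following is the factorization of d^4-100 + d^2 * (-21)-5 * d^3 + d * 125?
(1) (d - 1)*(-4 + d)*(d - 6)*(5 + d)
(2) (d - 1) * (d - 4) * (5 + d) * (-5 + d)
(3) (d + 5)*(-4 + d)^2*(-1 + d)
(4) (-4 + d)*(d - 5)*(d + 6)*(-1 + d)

We need to factor d^4-100 + d^2 * (-21)-5 * d^3 + d * 125.
The factored form is (d - 1) * (d - 4) * (5 + d) * (-5 + d).
2) (d - 1) * (d - 4) * (5 + d) * (-5 + d)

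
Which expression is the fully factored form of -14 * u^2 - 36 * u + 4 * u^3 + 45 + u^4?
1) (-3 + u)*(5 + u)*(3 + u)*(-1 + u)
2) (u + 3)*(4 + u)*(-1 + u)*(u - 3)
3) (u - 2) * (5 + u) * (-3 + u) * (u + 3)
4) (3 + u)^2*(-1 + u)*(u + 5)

We need to factor -14 * u^2 - 36 * u + 4 * u^3 + 45 + u^4.
The factored form is (-3 + u)*(5 + u)*(3 + u)*(-1 + u).
1) (-3 + u)*(5 + u)*(3 + u)*(-1 + u)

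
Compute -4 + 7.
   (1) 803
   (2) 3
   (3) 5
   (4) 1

-4 + 7 = 3
2) 3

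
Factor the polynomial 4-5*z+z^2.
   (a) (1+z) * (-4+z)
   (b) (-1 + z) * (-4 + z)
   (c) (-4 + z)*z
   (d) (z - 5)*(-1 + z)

We need to factor 4-5*z+z^2.
The factored form is (-1 + z) * (-4 + z).
b) (-1 + z) * (-4 + z)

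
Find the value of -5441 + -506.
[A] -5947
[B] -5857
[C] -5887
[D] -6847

-5441 + -506 = -5947
A) -5947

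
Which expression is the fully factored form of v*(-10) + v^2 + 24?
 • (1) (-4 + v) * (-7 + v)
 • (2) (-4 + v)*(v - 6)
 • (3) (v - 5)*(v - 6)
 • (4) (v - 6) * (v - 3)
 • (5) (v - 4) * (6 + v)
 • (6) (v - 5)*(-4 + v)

We need to factor v*(-10) + v^2 + 24.
The factored form is (-4 + v)*(v - 6).
2) (-4 + v)*(v - 6)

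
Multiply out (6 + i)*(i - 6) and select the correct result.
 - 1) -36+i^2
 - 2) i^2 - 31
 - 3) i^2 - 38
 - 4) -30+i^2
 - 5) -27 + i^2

Expanding (6 + i)*(i - 6):
= -36+i^2
1) -36+i^2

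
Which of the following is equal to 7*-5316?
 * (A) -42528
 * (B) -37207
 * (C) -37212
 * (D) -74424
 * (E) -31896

7 * -5316 = -37212
C) -37212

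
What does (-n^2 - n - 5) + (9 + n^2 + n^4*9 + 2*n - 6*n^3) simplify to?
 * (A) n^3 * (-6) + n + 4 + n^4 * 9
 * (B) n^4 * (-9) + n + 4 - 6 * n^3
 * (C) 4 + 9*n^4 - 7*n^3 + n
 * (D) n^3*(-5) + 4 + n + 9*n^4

Adding the polynomials and combining like terms:
(-n^2 - n - 5) + (9 + n^2 + n^4*9 + 2*n - 6*n^3)
= n^3 * (-6) + n + 4 + n^4 * 9
A) n^3 * (-6) + n + 4 + n^4 * 9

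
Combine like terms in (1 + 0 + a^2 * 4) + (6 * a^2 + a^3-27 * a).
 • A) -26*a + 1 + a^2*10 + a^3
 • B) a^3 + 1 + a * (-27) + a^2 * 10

Adding the polynomials and combining like terms:
(1 + 0 + a^2*4) + (6*a^2 + a^3 - 27*a)
= a^3 + 1 + a * (-27) + a^2 * 10
B) a^3 + 1 + a * (-27) + a^2 * 10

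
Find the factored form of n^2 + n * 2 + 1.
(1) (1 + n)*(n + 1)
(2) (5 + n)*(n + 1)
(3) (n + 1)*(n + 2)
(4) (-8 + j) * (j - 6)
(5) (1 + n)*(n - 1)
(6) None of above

We need to factor n^2 + n * 2 + 1.
The factored form is (1 + n)*(n + 1).
1) (1 + n)*(n + 1)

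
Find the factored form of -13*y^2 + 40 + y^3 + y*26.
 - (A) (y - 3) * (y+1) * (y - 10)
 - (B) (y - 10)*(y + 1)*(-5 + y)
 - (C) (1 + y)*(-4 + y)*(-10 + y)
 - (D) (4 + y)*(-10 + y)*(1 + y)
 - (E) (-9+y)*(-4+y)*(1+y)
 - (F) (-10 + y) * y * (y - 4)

We need to factor -13*y^2 + 40 + y^3 + y*26.
The factored form is (1 + y)*(-4 + y)*(-10 + y).
C) (1 + y)*(-4 + y)*(-10 + y)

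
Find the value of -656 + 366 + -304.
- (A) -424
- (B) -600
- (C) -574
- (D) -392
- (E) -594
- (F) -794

First: -656 + 366 = -290
Then: -290 + -304 = -594
E) -594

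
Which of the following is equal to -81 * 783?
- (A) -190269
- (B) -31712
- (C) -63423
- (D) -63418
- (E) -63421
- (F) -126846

-81 * 783 = -63423
C) -63423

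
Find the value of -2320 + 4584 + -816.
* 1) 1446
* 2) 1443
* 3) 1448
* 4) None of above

First: -2320 + 4584 = 2264
Then: 2264 + -816 = 1448
3) 1448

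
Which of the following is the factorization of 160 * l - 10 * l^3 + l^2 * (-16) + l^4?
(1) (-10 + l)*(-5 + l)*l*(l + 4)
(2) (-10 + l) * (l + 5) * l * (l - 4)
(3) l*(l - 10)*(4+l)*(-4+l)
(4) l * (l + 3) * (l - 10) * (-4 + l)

We need to factor 160 * l - 10 * l^3 + l^2 * (-16) + l^4.
The factored form is l*(l - 10)*(4+l)*(-4+l).
3) l*(l - 10)*(4+l)*(-4+l)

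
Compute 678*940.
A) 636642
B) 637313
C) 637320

678 * 940 = 637320
C) 637320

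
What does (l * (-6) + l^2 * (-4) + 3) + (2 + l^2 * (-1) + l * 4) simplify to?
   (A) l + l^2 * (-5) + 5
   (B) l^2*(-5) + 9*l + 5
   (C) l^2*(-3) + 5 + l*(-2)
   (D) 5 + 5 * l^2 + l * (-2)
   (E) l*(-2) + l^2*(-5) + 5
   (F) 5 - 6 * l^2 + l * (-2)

Adding the polynomials and combining like terms:
(l*(-6) + l^2*(-4) + 3) + (2 + l^2*(-1) + l*4)
= l*(-2) + l^2*(-5) + 5
E) l*(-2) + l^2*(-5) + 5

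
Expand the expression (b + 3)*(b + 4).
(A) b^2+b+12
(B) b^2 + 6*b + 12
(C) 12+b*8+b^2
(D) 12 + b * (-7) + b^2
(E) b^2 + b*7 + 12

Expanding (b + 3)*(b + 4):
= b^2 + b*7 + 12
E) b^2 + b*7 + 12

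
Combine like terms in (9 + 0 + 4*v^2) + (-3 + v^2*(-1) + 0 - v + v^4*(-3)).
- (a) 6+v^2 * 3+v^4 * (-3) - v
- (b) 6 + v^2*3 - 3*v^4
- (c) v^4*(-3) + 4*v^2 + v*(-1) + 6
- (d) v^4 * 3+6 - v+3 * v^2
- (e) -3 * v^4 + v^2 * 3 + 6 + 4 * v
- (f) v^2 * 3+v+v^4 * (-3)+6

Adding the polynomials and combining like terms:
(9 + 0 + 4*v^2) + (-3 + v^2*(-1) + 0 - v + v^4*(-3))
= 6+v^2 * 3+v^4 * (-3) - v
a) 6+v^2 * 3+v^4 * (-3) - v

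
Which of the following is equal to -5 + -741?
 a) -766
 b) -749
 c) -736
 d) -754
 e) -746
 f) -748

-5 + -741 = -746
e) -746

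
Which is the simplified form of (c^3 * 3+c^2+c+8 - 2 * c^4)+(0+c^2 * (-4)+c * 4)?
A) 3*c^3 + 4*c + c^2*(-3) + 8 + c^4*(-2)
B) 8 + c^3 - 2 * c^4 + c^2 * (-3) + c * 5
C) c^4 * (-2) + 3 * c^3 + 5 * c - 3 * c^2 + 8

Adding the polynomials and combining like terms:
(c^3*3 + c^2 + c + 8 - 2*c^4) + (0 + c^2*(-4) + c*4)
= c^4 * (-2) + 3 * c^3 + 5 * c - 3 * c^2 + 8
C) c^4 * (-2) + 3 * c^3 + 5 * c - 3 * c^2 + 8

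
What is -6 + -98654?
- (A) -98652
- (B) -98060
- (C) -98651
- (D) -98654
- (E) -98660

-6 + -98654 = -98660
E) -98660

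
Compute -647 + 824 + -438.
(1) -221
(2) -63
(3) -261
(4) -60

First: -647 + 824 = 177
Then: 177 + -438 = -261
3) -261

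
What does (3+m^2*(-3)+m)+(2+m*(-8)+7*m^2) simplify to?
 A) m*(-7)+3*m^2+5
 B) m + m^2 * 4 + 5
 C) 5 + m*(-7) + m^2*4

Adding the polynomials and combining like terms:
(3 + m^2*(-3) + m) + (2 + m*(-8) + 7*m^2)
= 5 + m*(-7) + m^2*4
C) 5 + m*(-7) + m^2*4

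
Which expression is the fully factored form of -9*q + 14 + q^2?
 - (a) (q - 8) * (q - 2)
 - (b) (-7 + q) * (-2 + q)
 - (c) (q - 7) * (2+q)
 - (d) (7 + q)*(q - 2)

We need to factor -9*q + 14 + q^2.
The factored form is (-7 + q) * (-2 + q).
b) (-7 + q) * (-2 + q)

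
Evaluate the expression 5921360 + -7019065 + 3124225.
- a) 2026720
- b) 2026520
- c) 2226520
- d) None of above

First: 5921360 + -7019065 = -1097705
Then: -1097705 + 3124225 = 2026520
b) 2026520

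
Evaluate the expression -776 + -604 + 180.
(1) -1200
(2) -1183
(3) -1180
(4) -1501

First: -776 + -604 = -1380
Then: -1380 + 180 = -1200
1) -1200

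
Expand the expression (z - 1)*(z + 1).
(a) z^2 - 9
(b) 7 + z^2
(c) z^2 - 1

Expanding (z - 1)*(z + 1):
= z^2 - 1
c) z^2 - 1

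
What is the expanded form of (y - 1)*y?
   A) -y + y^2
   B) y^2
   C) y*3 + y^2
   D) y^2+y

Expanding (y - 1)*y:
= -y + y^2
A) -y + y^2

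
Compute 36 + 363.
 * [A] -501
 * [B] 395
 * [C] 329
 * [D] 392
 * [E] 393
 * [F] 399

36 + 363 = 399
F) 399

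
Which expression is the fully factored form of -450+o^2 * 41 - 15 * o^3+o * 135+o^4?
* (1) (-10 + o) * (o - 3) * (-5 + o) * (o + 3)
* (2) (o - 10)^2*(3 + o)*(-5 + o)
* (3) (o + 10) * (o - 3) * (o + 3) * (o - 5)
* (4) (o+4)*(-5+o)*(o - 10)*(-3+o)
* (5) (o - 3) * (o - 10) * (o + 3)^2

We need to factor -450+o^2 * 41 - 15 * o^3+o * 135+o^4.
The factored form is (-10 + o) * (o - 3) * (-5 + o) * (o + 3).
1) (-10 + o) * (o - 3) * (-5 + o) * (o + 3)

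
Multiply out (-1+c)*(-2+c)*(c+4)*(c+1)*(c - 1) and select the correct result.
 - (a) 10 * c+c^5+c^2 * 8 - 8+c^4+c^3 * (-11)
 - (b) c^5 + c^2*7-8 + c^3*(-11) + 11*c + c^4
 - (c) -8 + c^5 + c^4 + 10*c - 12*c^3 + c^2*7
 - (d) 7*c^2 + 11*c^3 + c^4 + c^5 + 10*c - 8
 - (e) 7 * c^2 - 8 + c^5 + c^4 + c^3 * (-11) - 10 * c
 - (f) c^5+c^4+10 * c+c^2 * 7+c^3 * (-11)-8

Expanding (-1+c)*(-2+c)*(c+4)*(c+1)*(c - 1):
= c^5+c^4+10 * c+c^2 * 7+c^3 * (-11)-8
f) c^5+c^4+10 * c+c^2 * 7+c^3 * (-11)-8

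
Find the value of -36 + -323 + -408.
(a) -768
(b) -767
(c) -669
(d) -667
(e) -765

First: -36 + -323 = -359
Then: -359 + -408 = -767
b) -767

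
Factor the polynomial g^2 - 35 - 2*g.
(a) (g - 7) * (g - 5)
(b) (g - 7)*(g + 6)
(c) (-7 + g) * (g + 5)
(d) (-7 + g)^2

We need to factor g^2 - 35 - 2*g.
The factored form is (-7 + g) * (g + 5).
c) (-7 + g) * (g + 5)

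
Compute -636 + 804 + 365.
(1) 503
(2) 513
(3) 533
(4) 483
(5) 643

First: -636 + 804 = 168
Then: 168 + 365 = 533
3) 533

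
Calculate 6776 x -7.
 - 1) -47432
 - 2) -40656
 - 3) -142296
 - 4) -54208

6776 * -7 = -47432
1) -47432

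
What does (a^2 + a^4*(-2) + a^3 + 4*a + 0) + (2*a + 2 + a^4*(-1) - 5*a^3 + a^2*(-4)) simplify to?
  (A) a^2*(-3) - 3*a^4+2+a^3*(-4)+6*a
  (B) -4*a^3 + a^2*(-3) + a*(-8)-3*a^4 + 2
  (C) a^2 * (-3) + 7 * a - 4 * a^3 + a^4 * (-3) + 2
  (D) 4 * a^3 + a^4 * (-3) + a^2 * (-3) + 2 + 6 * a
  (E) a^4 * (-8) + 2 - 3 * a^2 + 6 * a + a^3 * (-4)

Adding the polynomials and combining like terms:
(a^2 + a^4*(-2) + a^3 + 4*a + 0) + (2*a + 2 + a^4*(-1) - 5*a^3 + a^2*(-4))
= a^2*(-3) - 3*a^4+2+a^3*(-4)+6*a
A) a^2*(-3) - 3*a^4+2+a^3*(-4)+6*a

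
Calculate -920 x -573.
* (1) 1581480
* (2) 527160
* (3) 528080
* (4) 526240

-920 * -573 = 527160
2) 527160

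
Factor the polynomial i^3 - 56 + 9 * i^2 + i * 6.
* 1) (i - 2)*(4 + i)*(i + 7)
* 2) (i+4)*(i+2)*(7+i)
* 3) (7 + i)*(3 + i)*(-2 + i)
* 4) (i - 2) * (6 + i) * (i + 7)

We need to factor i^3 - 56 + 9 * i^2 + i * 6.
The factored form is (i - 2)*(4 + i)*(i + 7).
1) (i - 2)*(4 + i)*(i + 7)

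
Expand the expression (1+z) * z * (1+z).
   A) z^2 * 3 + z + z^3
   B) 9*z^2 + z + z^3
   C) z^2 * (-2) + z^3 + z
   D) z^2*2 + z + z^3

Expanding (1+z) * z * (1+z):
= z^2*2 + z + z^3
D) z^2*2 + z + z^3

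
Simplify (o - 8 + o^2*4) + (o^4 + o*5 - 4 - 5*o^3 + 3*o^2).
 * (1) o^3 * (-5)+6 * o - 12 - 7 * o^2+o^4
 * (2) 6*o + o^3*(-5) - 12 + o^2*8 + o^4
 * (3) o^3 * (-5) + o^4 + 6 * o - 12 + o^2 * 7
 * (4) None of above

Adding the polynomials and combining like terms:
(o - 8 + o^2*4) + (o^4 + o*5 - 4 - 5*o^3 + 3*o^2)
= o^3 * (-5) + o^4 + 6 * o - 12 + o^2 * 7
3) o^3 * (-5) + o^4 + 6 * o - 12 + o^2 * 7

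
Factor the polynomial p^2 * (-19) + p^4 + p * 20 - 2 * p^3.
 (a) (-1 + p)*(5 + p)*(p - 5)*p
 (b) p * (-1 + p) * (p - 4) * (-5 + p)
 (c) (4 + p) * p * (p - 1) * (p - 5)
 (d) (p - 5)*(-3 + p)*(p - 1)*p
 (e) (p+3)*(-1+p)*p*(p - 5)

We need to factor p^2 * (-19) + p^4 + p * 20 - 2 * p^3.
The factored form is (4 + p) * p * (p - 1) * (p - 5).
c) (4 + p) * p * (p - 1) * (p - 5)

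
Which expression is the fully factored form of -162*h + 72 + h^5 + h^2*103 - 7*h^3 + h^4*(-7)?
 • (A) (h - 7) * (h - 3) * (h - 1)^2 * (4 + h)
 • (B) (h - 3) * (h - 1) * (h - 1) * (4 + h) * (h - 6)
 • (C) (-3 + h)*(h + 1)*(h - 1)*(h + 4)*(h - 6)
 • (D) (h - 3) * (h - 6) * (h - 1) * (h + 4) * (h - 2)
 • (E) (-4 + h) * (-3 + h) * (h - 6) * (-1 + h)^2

We need to factor -162*h + 72 + h^5 + h^2*103 - 7*h^3 + h^4*(-7).
The factored form is (h - 3) * (h - 1) * (h - 1) * (4 + h) * (h - 6).
B) (h - 3) * (h - 1) * (h - 1) * (4 + h) * (h - 6)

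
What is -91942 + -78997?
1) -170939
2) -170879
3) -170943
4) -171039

-91942 + -78997 = -170939
1) -170939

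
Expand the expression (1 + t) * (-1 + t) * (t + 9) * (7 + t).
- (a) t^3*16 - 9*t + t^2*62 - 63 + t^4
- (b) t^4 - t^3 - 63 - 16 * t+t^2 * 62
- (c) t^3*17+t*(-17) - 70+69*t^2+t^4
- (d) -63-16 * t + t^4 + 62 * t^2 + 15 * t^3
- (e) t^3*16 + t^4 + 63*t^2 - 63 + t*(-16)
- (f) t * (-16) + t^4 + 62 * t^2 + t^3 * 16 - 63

Expanding (1 + t) * (-1 + t) * (t + 9) * (7 + t):
= t * (-16) + t^4 + 62 * t^2 + t^3 * 16 - 63
f) t * (-16) + t^4 + 62 * t^2 + t^3 * 16 - 63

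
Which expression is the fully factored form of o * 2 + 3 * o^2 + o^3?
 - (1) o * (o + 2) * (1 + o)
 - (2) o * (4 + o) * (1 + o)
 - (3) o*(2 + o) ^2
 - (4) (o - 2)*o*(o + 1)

We need to factor o * 2 + 3 * o^2 + o^3.
The factored form is o * (o + 2) * (1 + o).
1) o * (o + 2) * (1 + o)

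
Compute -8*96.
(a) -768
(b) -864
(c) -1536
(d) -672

-8 * 96 = -768
a) -768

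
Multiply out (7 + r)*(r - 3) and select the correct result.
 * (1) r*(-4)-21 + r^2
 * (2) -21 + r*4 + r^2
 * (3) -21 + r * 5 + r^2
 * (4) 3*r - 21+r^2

Expanding (7 + r)*(r - 3):
= -21 + r*4 + r^2
2) -21 + r*4 + r^2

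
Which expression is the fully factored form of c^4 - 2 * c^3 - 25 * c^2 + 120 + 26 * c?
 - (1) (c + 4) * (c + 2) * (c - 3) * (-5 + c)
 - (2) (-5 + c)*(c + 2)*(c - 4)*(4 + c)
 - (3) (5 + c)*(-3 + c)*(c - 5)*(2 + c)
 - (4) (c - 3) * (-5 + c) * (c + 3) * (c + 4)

We need to factor c^4 - 2 * c^3 - 25 * c^2 + 120 + 26 * c.
The factored form is (c + 4) * (c + 2) * (c - 3) * (-5 + c).
1) (c + 4) * (c + 2) * (c - 3) * (-5 + c)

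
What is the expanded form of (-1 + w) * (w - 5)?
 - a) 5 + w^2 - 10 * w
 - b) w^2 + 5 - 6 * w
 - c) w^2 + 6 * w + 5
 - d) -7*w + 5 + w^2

Expanding (-1 + w) * (w - 5):
= w^2 + 5 - 6 * w
b) w^2 + 5 - 6 * w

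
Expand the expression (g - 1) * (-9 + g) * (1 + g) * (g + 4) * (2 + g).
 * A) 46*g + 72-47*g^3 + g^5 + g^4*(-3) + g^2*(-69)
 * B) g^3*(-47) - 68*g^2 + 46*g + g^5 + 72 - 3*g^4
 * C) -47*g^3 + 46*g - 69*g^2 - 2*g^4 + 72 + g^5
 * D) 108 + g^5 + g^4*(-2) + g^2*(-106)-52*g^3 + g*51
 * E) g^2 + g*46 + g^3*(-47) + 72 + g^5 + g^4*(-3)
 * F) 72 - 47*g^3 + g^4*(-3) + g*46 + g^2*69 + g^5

Expanding (g - 1) * (-9 + g) * (1 + g) * (g + 4) * (2 + g):
= 46*g + 72-47*g^3 + g^5 + g^4*(-3) + g^2*(-69)
A) 46*g + 72-47*g^3 + g^5 + g^4*(-3) + g^2*(-69)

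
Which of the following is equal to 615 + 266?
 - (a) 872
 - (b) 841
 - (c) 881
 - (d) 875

615 + 266 = 881
c) 881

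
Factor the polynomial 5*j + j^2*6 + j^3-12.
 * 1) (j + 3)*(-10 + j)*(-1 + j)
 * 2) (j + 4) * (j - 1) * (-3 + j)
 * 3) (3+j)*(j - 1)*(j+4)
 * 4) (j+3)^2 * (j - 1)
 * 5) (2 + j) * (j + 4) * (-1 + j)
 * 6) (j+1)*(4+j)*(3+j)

We need to factor 5*j + j^2*6 + j^3-12.
The factored form is (3+j)*(j - 1)*(j+4).
3) (3+j)*(j - 1)*(j+4)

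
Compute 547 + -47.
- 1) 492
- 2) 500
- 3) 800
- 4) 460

547 + -47 = 500
2) 500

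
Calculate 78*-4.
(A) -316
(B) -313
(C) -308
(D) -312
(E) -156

78 * -4 = -312
D) -312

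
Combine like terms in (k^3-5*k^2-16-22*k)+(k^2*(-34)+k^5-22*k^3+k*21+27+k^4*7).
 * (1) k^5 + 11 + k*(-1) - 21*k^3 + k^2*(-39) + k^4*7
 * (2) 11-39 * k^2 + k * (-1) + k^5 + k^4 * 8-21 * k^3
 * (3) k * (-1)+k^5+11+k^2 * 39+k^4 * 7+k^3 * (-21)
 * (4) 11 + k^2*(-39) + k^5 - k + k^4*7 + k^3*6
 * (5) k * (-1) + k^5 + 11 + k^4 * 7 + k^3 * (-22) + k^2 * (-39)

Adding the polynomials and combining like terms:
(k^3 - 5*k^2 - 16 - 22*k) + (k^2*(-34) + k^5 - 22*k^3 + k*21 + 27 + k^4*7)
= k^5 + 11 + k*(-1) - 21*k^3 + k^2*(-39) + k^4*7
1) k^5 + 11 + k*(-1) - 21*k^3 + k^2*(-39) + k^4*7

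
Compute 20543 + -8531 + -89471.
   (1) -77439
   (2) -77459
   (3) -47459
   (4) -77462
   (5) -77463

First: 20543 + -8531 = 12012
Then: 12012 + -89471 = -77459
2) -77459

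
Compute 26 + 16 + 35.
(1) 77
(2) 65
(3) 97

First: 26 + 16 = 42
Then: 42 + 35 = 77
1) 77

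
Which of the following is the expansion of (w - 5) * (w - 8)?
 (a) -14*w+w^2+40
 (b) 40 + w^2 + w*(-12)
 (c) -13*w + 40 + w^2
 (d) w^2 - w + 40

Expanding (w - 5) * (w - 8):
= -13*w + 40 + w^2
c) -13*w + 40 + w^2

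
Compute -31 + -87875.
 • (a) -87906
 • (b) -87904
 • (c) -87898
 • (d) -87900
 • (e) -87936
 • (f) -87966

-31 + -87875 = -87906
a) -87906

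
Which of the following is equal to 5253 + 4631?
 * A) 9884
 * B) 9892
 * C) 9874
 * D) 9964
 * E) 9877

5253 + 4631 = 9884
A) 9884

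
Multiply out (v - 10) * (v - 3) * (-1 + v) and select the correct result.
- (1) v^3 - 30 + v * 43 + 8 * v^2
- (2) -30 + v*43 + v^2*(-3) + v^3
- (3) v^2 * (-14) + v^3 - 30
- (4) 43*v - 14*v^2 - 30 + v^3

Expanding (v - 10) * (v - 3) * (-1 + v):
= 43*v - 14*v^2 - 30 + v^3
4) 43*v - 14*v^2 - 30 + v^3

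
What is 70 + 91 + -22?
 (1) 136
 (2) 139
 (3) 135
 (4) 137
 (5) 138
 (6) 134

First: 70 + 91 = 161
Then: 161 + -22 = 139
2) 139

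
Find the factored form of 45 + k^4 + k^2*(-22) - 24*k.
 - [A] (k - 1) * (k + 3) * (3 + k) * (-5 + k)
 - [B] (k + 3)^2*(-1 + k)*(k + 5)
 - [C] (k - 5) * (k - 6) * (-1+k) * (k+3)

We need to factor 45 + k^4 + k^2*(-22) - 24*k.
The factored form is (k - 1) * (k + 3) * (3 + k) * (-5 + k).
A) (k - 1) * (k + 3) * (3 + k) * (-5 + k)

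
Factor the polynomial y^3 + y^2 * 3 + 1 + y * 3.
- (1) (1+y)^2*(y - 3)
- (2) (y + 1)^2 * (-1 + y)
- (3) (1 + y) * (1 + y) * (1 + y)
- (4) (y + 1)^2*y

We need to factor y^3 + y^2 * 3 + 1 + y * 3.
The factored form is (1 + y) * (1 + y) * (1 + y).
3) (1 + y) * (1 + y) * (1 + y)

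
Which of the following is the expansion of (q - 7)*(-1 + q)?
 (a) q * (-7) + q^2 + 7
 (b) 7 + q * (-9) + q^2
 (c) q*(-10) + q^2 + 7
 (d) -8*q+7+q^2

Expanding (q - 7)*(-1 + q):
= -8*q+7+q^2
d) -8*q+7+q^2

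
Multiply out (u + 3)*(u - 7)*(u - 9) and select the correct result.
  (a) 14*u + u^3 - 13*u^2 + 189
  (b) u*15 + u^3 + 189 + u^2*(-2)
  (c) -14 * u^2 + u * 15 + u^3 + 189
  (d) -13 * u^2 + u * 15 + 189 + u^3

Expanding (u + 3)*(u - 7)*(u - 9):
= -13 * u^2 + u * 15 + 189 + u^3
d) -13 * u^2 + u * 15 + 189 + u^3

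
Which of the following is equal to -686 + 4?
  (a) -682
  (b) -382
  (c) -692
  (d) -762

-686 + 4 = -682
a) -682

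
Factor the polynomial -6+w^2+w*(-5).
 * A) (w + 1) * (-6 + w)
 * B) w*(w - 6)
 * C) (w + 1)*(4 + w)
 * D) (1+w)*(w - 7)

We need to factor -6+w^2+w*(-5).
The factored form is (w + 1) * (-6 + w).
A) (w + 1) * (-6 + w)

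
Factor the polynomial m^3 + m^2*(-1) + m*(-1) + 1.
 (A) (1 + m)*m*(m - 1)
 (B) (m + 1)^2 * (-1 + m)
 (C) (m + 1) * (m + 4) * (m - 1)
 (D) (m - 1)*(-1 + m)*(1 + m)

We need to factor m^3 + m^2*(-1) + m*(-1) + 1.
The factored form is (m - 1)*(-1 + m)*(1 + m).
D) (m - 1)*(-1 + m)*(1 + m)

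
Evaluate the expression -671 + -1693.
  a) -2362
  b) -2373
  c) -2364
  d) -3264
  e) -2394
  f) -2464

-671 + -1693 = -2364
c) -2364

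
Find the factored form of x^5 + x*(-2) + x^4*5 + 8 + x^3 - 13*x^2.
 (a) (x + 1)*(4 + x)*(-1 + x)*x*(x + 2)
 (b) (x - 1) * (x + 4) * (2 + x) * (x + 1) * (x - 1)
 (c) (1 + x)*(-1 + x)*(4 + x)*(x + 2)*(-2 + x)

We need to factor x^5 + x*(-2) + x^4*5 + 8 + x^3 - 13*x^2.
The factored form is (x - 1) * (x + 4) * (2 + x) * (x + 1) * (x - 1).
b) (x - 1) * (x + 4) * (2 + x) * (x + 1) * (x - 1)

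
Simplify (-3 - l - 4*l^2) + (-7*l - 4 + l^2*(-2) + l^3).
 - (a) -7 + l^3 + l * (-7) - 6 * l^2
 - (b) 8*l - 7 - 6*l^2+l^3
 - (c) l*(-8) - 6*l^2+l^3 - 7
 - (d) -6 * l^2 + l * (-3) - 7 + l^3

Adding the polynomials and combining like terms:
(-3 - l - 4*l^2) + (-7*l - 4 + l^2*(-2) + l^3)
= l*(-8) - 6*l^2+l^3 - 7
c) l*(-8) - 6*l^2+l^3 - 7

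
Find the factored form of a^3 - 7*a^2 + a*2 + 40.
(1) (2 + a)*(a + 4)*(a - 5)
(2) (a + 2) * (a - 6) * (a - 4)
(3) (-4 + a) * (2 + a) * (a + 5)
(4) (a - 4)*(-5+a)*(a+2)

We need to factor a^3 - 7*a^2 + a*2 + 40.
The factored form is (a - 4)*(-5+a)*(a+2).
4) (a - 4)*(-5+a)*(a+2)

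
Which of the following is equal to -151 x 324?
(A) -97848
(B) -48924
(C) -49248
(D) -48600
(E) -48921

-151 * 324 = -48924
B) -48924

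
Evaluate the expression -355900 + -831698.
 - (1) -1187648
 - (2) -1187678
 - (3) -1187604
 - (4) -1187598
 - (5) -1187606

-355900 + -831698 = -1187598
4) -1187598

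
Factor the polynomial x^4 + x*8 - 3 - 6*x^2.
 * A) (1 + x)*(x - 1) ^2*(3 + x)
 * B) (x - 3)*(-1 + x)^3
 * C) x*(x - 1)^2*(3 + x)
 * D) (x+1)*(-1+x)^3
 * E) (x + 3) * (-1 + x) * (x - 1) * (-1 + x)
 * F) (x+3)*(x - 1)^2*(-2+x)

We need to factor x^4 + x*8 - 3 - 6*x^2.
The factored form is (x + 3) * (-1 + x) * (x - 1) * (-1 + x).
E) (x + 3) * (-1 + x) * (x - 1) * (-1 + x)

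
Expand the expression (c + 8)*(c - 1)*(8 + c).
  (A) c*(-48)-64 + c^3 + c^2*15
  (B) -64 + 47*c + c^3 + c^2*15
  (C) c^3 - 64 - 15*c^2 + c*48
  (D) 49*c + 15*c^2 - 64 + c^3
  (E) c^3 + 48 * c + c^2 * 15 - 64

Expanding (c + 8)*(c - 1)*(8 + c):
= c^3 + 48 * c + c^2 * 15 - 64
E) c^3 + 48 * c + c^2 * 15 - 64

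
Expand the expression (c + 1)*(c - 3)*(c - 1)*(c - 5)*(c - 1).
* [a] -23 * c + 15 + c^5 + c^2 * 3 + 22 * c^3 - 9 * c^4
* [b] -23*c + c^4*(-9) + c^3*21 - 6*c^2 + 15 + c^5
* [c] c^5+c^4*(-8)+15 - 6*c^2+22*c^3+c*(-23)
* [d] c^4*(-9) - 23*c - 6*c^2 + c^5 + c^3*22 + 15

Expanding (c + 1)*(c - 3)*(c - 1)*(c - 5)*(c - 1):
= c^4*(-9) - 23*c - 6*c^2 + c^5 + c^3*22 + 15
d) c^4*(-9) - 23*c - 6*c^2 + c^5 + c^3*22 + 15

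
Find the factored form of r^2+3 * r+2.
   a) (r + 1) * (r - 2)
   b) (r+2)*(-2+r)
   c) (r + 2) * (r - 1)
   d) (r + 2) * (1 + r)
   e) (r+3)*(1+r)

We need to factor r^2+3 * r+2.
The factored form is (r + 2) * (1 + r).
d) (r + 2) * (1 + r)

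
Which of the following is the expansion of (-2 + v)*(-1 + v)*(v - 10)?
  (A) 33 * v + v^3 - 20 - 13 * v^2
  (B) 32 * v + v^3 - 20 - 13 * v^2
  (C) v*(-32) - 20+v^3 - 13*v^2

Expanding (-2 + v)*(-1 + v)*(v - 10):
= 32 * v + v^3 - 20 - 13 * v^2
B) 32 * v + v^3 - 20 - 13 * v^2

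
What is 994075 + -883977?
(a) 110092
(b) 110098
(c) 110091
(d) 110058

994075 + -883977 = 110098
b) 110098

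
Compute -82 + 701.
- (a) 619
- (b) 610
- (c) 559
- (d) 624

-82 + 701 = 619
a) 619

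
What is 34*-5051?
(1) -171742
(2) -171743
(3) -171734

34 * -5051 = -171734
3) -171734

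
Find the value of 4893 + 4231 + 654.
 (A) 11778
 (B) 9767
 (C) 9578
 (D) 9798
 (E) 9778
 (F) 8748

First: 4893 + 4231 = 9124
Then: 9124 + 654 = 9778
E) 9778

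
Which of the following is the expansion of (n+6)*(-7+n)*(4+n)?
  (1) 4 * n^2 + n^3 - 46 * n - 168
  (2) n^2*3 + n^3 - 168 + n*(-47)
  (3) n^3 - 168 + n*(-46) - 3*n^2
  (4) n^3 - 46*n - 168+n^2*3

Expanding (n+6)*(-7+n)*(4+n):
= n^3 - 46*n - 168+n^2*3
4) n^3 - 46*n - 168+n^2*3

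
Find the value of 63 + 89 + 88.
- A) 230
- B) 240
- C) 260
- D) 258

First: 63 + 89 = 152
Then: 152 + 88 = 240
B) 240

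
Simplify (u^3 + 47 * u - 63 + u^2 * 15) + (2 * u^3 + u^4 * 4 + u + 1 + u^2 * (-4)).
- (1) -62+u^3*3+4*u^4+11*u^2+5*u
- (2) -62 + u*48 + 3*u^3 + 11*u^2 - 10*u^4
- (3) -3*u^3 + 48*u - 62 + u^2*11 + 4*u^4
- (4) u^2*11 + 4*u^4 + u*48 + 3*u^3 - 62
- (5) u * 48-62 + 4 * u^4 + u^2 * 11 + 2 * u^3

Adding the polynomials and combining like terms:
(u^3 + 47*u - 63 + u^2*15) + (2*u^3 + u^4*4 + u + 1 + u^2*(-4))
= u^2*11 + 4*u^4 + u*48 + 3*u^3 - 62
4) u^2*11 + 4*u^4 + u*48 + 3*u^3 - 62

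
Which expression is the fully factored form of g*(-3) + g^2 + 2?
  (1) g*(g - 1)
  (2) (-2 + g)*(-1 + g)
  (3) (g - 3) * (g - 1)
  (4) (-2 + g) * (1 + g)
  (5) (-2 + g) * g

We need to factor g*(-3) + g^2 + 2.
The factored form is (-2 + g)*(-1 + g).
2) (-2 + g)*(-1 + g)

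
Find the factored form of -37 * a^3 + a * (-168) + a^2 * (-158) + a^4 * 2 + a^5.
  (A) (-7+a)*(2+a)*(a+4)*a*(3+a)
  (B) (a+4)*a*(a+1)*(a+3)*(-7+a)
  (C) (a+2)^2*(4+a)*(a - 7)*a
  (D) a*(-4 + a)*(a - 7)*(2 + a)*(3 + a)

We need to factor -37 * a^3 + a * (-168) + a^2 * (-158) + a^4 * 2 + a^5.
The factored form is (-7+a)*(2+a)*(a+4)*a*(3+a).
A) (-7+a)*(2+a)*(a+4)*a*(3+a)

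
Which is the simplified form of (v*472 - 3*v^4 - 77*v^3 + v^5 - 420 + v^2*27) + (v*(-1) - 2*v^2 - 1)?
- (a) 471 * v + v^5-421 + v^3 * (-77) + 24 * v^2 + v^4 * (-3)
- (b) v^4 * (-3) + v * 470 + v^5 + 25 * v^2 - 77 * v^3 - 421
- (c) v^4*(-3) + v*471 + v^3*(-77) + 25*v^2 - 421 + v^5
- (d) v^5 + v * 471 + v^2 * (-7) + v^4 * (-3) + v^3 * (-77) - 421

Adding the polynomials and combining like terms:
(v*472 - 3*v^4 - 77*v^3 + v^5 - 420 + v^2*27) + (v*(-1) - 2*v^2 - 1)
= v^4*(-3) + v*471 + v^3*(-77) + 25*v^2 - 421 + v^5
c) v^4*(-3) + v*471 + v^3*(-77) + 25*v^2 - 421 + v^5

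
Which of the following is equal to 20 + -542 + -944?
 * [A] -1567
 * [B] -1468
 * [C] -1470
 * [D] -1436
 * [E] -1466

First: 20 + -542 = -522
Then: -522 + -944 = -1466
E) -1466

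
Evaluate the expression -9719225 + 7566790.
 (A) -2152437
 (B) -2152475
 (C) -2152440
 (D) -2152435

-9719225 + 7566790 = -2152435
D) -2152435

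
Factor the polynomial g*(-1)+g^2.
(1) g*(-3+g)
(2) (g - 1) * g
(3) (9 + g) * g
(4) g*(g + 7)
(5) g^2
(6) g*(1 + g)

We need to factor g*(-1)+g^2.
The factored form is (g - 1) * g.
2) (g - 1) * g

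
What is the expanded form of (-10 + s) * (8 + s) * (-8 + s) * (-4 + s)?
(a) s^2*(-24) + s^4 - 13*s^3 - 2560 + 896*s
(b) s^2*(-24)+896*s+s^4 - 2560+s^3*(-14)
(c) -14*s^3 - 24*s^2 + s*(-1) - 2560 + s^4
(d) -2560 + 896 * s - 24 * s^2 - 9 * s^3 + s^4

Expanding (-10 + s) * (8 + s) * (-8 + s) * (-4 + s):
= s^2*(-24)+896*s+s^4 - 2560+s^3*(-14)
b) s^2*(-24)+896*s+s^4 - 2560+s^3*(-14)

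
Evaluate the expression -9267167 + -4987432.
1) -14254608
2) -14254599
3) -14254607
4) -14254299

-9267167 + -4987432 = -14254599
2) -14254599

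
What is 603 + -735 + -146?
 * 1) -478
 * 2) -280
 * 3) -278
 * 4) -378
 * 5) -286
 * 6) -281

First: 603 + -735 = -132
Then: -132 + -146 = -278
3) -278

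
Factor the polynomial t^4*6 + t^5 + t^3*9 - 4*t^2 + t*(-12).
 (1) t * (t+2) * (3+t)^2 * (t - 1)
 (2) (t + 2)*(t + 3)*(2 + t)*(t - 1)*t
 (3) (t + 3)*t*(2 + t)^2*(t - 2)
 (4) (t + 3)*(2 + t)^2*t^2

We need to factor t^4*6 + t^5 + t^3*9 - 4*t^2 + t*(-12).
The factored form is (t + 2)*(t + 3)*(2 + t)*(t - 1)*t.
2) (t + 2)*(t + 3)*(2 + t)*(t - 1)*t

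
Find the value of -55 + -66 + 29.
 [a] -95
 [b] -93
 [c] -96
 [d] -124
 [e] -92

First: -55 + -66 = -121
Then: -121 + 29 = -92
e) -92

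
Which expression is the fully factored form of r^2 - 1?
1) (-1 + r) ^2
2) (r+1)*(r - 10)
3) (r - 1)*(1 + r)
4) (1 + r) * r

We need to factor r^2 - 1.
The factored form is (r - 1)*(1 + r).
3) (r - 1)*(1 + r)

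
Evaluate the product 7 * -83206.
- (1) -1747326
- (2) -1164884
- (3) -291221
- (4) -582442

7 * -83206 = -582442
4) -582442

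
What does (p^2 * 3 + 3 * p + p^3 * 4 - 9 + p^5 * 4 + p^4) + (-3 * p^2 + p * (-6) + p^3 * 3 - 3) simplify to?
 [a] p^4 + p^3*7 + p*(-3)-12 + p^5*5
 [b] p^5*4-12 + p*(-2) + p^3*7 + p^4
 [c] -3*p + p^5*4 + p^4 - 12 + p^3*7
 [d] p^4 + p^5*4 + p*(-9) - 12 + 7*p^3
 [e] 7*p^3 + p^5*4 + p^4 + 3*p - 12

Adding the polynomials and combining like terms:
(p^2*3 + 3*p + p^3*4 - 9 + p^5*4 + p^4) + (-3*p^2 + p*(-6) + p^3*3 - 3)
= -3*p + p^5*4 + p^4 - 12 + p^3*7
c) -3*p + p^5*4 + p^4 - 12 + p^3*7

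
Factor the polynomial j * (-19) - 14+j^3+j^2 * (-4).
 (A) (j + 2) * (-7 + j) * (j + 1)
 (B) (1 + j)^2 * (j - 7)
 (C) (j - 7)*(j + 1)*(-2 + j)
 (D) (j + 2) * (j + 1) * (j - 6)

We need to factor j * (-19) - 14+j^3+j^2 * (-4).
The factored form is (j + 2) * (-7 + j) * (j + 1).
A) (j + 2) * (-7 + j) * (j + 1)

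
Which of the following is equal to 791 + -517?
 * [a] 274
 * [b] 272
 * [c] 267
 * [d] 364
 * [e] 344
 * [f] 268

791 + -517 = 274
a) 274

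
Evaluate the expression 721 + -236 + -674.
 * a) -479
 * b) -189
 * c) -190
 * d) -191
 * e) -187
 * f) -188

First: 721 + -236 = 485
Then: 485 + -674 = -189
b) -189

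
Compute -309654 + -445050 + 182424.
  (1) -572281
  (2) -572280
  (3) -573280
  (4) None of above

First: -309654 + -445050 = -754704
Then: -754704 + 182424 = -572280
2) -572280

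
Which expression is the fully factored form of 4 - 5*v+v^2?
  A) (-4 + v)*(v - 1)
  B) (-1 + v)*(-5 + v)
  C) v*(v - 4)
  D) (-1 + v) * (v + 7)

We need to factor 4 - 5*v+v^2.
The factored form is (-4 + v)*(v - 1).
A) (-4 + v)*(v - 1)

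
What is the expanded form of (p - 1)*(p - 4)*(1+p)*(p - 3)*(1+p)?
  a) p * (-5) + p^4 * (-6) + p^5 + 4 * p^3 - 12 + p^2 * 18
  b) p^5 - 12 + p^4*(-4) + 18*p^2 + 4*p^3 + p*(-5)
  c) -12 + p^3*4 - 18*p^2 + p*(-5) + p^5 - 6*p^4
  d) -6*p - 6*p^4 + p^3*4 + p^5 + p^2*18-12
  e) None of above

Expanding (p - 1)*(p - 4)*(1+p)*(p - 3)*(1+p):
= p * (-5) + p^4 * (-6) + p^5 + 4 * p^3 - 12 + p^2 * 18
a) p * (-5) + p^4 * (-6) + p^5 + 4 * p^3 - 12 + p^2 * 18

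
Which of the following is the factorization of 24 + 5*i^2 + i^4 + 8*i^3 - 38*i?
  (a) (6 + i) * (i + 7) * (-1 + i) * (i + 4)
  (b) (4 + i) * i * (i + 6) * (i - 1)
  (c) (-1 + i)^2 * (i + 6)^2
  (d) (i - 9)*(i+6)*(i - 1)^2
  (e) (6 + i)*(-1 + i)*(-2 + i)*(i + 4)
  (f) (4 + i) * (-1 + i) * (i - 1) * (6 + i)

We need to factor 24 + 5*i^2 + i^4 + 8*i^3 - 38*i.
The factored form is (4 + i) * (-1 + i) * (i - 1) * (6 + i).
f) (4 + i) * (-1 + i) * (i - 1) * (6 + i)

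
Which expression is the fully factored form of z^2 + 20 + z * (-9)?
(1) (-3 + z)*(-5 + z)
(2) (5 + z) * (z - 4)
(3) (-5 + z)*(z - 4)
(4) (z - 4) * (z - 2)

We need to factor z^2 + 20 + z * (-9).
The factored form is (-5 + z)*(z - 4).
3) (-5 + z)*(z - 4)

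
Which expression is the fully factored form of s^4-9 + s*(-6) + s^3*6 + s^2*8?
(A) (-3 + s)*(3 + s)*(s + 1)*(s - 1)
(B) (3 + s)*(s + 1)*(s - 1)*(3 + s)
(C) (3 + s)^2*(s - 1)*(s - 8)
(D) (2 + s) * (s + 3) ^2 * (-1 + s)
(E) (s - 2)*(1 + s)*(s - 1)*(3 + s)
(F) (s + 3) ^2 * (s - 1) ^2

We need to factor s^4-9 + s*(-6) + s^3*6 + s^2*8.
The factored form is (3 + s)*(s + 1)*(s - 1)*(3 + s).
B) (3 + s)*(s + 1)*(s - 1)*(3 + s)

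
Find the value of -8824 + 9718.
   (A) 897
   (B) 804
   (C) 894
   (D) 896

-8824 + 9718 = 894
C) 894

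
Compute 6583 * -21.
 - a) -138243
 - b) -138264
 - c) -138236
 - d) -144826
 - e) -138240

6583 * -21 = -138243
a) -138243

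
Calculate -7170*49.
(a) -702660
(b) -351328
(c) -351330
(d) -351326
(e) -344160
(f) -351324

-7170 * 49 = -351330
c) -351330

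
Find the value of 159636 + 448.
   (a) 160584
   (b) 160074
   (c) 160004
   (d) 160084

159636 + 448 = 160084
d) 160084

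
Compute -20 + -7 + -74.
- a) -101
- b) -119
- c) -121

First: -20 + -7 = -27
Then: -27 + -74 = -101
a) -101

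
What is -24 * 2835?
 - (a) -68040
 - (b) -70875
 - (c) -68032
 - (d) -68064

-24 * 2835 = -68040
a) -68040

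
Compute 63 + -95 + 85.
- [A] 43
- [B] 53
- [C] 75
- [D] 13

First: 63 + -95 = -32
Then: -32 + 85 = 53
B) 53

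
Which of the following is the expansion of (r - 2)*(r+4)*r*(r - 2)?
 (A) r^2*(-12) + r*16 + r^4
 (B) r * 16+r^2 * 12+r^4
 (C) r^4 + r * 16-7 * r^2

Expanding (r - 2)*(r+4)*r*(r - 2):
= r^2*(-12) + r*16 + r^4
A) r^2*(-12) + r*16 + r^4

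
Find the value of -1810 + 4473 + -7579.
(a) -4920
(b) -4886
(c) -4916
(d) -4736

First: -1810 + 4473 = 2663
Then: 2663 + -7579 = -4916
c) -4916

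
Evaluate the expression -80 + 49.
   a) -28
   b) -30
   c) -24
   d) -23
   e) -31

-80 + 49 = -31
e) -31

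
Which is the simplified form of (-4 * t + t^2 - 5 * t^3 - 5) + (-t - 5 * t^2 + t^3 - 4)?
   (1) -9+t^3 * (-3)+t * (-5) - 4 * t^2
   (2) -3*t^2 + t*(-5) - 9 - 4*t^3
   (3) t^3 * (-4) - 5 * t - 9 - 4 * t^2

Adding the polynomials and combining like terms:
(-4*t + t^2 - 5*t^3 - 5) + (-t - 5*t^2 + t^3 - 4)
= t^3 * (-4) - 5 * t - 9 - 4 * t^2
3) t^3 * (-4) - 5 * t - 9 - 4 * t^2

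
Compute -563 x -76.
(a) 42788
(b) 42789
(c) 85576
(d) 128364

-563 * -76 = 42788
a) 42788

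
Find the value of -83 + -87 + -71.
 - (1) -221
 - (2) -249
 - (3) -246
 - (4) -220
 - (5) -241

First: -83 + -87 = -170
Then: -170 + -71 = -241
5) -241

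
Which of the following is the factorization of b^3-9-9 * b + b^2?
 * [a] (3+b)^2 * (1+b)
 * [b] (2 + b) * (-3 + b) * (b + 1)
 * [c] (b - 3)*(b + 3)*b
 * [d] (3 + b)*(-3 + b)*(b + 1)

We need to factor b^3-9-9 * b + b^2.
The factored form is (3 + b)*(-3 + b)*(b + 1).
d) (3 + b)*(-3 + b)*(b + 1)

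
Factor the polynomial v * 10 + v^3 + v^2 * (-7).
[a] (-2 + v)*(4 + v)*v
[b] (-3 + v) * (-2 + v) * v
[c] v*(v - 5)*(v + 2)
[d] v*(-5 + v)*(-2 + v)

We need to factor v * 10 + v^3 + v^2 * (-7).
The factored form is v*(-5 + v)*(-2 + v).
d) v*(-5 + v)*(-2 + v)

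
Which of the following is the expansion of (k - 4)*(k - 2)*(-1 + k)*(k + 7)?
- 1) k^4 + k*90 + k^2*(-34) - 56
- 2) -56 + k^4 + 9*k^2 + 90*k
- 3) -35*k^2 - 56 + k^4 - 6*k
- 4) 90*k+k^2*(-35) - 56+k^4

Expanding (k - 4)*(k - 2)*(-1 + k)*(k + 7):
= 90*k+k^2*(-35) - 56+k^4
4) 90*k+k^2*(-35) - 56+k^4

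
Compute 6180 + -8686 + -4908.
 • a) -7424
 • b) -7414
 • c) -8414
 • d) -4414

First: 6180 + -8686 = -2506
Then: -2506 + -4908 = -7414
b) -7414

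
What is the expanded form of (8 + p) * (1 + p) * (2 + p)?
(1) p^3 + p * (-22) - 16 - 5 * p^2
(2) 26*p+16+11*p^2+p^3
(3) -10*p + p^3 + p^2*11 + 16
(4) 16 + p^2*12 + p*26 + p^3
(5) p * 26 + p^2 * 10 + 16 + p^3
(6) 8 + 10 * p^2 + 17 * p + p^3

Expanding (8 + p) * (1 + p) * (2 + p):
= 26*p+16+11*p^2+p^3
2) 26*p+16+11*p^2+p^3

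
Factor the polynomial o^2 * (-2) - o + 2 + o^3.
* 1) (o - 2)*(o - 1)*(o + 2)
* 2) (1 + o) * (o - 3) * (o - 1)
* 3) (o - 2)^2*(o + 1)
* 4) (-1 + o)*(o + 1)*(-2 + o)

We need to factor o^2 * (-2) - o + 2 + o^3.
The factored form is (-1 + o)*(o + 1)*(-2 + o).
4) (-1 + o)*(o + 1)*(-2 + o)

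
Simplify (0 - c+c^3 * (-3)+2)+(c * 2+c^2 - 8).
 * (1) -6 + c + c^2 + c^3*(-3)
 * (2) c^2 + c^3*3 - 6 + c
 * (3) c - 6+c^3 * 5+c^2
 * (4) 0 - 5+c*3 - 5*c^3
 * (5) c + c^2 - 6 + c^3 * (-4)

Adding the polynomials and combining like terms:
(0 - c + c^3*(-3) + 2) + (c*2 + c^2 - 8)
= -6 + c + c^2 + c^3*(-3)
1) -6 + c + c^2 + c^3*(-3)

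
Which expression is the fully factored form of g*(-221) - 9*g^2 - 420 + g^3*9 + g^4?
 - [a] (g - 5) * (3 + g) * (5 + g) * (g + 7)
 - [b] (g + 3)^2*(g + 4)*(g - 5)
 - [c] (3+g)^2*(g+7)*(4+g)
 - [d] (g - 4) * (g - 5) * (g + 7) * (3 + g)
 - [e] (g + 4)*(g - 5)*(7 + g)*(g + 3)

We need to factor g*(-221) - 9*g^2 - 420 + g^3*9 + g^4.
The factored form is (g + 4)*(g - 5)*(7 + g)*(g + 3).
e) (g + 4)*(g - 5)*(7 + g)*(g + 3)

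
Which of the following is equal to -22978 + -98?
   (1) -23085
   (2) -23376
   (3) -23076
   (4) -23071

-22978 + -98 = -23076
3) -23076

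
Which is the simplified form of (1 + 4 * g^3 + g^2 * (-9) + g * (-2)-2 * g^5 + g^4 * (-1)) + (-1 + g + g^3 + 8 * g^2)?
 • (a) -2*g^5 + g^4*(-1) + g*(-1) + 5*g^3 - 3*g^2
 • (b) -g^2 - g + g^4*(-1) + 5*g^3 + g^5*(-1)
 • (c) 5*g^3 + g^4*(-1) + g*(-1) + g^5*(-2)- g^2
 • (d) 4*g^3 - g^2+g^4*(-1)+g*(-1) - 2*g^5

Adding the polynomials and combining like terms:
(1 + 4*g^3 + g^2*(-9) + g*(-2) - 2*g^5 + g^4*(-1)) + (-1 + g + g^3 + 8*g^2)
= 5*g^3 + g^4*(-1) + g*(-1) + g^5*(-2)- g^2
c) 5*g^3 + g^4*(-1) + g*(-1) + g^5*(-2)- g^2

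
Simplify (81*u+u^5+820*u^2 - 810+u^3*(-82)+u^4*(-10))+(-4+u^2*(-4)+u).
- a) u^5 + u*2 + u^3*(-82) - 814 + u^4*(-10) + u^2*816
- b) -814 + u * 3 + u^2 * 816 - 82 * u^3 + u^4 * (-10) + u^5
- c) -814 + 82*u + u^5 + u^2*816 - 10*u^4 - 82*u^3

Adding the polynomials and combining like terms:
(81*u + u^5 + 820*u^2 - 810 + u^3*(-82) + u^4*(-10)) + (-4 + u^2*(-4) + u)
= -814 + 82*u + u^5 + u^2*816 - 10*u^4 - 82*u^3
c) -814 + 82*u + u^5 + u^2*816 - 10*u^4 - 82*u^3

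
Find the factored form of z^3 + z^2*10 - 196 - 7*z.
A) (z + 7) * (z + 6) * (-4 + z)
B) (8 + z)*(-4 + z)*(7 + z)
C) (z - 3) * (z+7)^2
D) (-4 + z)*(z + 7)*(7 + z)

We need to factor z^3 + z^2*10 - 196 - 7*z.
The factored form is (-4 + z)*(z + 7)*(7 + z).
D) (-4 + z)*(z + 7)*(7 + z)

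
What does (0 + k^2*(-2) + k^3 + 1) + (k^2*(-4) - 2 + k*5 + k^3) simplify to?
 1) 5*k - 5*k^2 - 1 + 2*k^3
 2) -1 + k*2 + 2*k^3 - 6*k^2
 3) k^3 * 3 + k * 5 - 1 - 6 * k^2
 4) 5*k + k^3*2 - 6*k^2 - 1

Adding the polynomials and combining like terms:
(0 + k^2*(-2) + k^3 + 1) + (k^2*(-4) - 2 + k*5 + k^3)
= 5*k + k^3*2 - 6*k^2 - 1
4) 5*k + k^3*2 - 6*k^2 - 1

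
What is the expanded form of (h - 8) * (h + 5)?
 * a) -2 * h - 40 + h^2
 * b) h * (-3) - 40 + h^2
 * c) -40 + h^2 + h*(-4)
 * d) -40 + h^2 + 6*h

Expanding (h - 8) * (h + 5):
= h * (-3) - 40 + h^2
b) h * (-3) - 40 + h^2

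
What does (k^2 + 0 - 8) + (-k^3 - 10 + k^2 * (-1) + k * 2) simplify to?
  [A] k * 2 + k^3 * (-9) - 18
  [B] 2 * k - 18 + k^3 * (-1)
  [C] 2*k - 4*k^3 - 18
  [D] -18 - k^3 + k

Adding the polynomials and combining like terms:
(k^2 + 0 - 8) + (-k^3 - 10 + k^2*(-1) + k*2)
= 2 * k - 18 + k^3 * (-1)
B) 2 * k - 18 + k^3 * (-1)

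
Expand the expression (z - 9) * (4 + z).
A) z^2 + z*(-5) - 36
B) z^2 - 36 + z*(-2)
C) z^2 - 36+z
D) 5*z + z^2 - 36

Expanding (z - 9) * (4 + z):
= z^2 + z*(-5) - 36
A) z^2 + z*(-5) - 36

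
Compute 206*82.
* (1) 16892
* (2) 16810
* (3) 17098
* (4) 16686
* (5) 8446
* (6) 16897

206 * 82 = 16892
1) 16892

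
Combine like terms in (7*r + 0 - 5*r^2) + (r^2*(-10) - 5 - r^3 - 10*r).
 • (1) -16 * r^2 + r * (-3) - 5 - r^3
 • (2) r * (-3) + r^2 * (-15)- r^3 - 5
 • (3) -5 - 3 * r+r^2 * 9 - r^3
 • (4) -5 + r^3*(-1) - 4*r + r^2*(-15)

Adding the polynomials and combining like terms:
(7*r + 0 - 5*r^2) + (r^2*(-10) - 5 - r^3 - 10*r)
= r * (-3) + r^2 * (-15)- r^3 - 5
2) r * (-3) + r^2 * (-15)- r^3 - 5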